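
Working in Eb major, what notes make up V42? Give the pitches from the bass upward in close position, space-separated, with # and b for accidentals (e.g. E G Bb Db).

Ab Bb D F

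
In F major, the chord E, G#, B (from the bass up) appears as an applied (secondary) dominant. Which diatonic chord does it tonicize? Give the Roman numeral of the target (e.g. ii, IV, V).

iii

The chord is a major triad on E.
A dominant resolves down a perfect fifth: E → A. In F major, A is scale degree 3, i.e. iii.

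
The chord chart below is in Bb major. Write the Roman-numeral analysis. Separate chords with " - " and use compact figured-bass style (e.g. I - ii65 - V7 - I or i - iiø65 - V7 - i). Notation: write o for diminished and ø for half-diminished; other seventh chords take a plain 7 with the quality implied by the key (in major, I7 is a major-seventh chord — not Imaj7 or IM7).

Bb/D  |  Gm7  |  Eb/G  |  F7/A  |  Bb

I6 - vi7 - IV6 - V65 - I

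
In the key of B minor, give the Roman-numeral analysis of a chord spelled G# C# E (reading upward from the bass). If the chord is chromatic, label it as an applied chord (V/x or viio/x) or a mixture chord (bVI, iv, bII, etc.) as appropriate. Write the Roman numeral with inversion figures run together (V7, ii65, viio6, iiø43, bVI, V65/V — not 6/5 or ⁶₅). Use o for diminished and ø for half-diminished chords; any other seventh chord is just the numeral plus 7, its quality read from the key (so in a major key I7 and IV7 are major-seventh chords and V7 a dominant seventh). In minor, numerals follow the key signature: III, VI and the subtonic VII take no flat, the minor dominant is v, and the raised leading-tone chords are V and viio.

ii64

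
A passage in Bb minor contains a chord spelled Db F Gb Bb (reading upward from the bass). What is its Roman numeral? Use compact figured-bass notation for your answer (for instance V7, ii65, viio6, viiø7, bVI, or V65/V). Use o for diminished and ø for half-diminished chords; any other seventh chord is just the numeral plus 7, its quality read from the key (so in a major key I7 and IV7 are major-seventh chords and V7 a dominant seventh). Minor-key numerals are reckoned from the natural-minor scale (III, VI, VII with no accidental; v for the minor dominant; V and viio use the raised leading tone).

The pitches Gb-Bb-Db-F form a major seventh chord rooted on Gb.
In Bb minor, Gb is the submediant; the diatonic major seventh chord there is VI7.
With Db in the bass the chord is in second inversion, so the figured bass is 43.

VI43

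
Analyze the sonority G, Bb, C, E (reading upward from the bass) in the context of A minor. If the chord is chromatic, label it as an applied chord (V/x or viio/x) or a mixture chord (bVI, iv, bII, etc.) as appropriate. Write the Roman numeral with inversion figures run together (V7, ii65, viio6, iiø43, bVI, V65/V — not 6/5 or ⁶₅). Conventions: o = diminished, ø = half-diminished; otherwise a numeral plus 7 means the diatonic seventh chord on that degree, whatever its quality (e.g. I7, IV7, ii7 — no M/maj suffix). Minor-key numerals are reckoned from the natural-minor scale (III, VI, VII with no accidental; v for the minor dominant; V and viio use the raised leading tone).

V43/VI

The pitches C-E-G-Bb form a dominant seventh chord rooted on C.
C is not a diatonic chord root with this quality in A minor, but it lies a perfect fifth above F (VI), so the chord functions as an applied dominant of VI.
With G in the bass the chord is in second inversion, so the figured bass is 43.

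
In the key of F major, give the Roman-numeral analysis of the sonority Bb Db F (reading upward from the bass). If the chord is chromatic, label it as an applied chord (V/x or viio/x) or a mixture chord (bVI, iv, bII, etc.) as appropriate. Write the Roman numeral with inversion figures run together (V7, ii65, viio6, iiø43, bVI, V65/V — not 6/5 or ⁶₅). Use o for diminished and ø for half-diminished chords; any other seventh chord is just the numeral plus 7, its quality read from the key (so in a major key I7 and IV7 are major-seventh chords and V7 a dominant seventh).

The pitches Bb-Db-F form a minor triad rooted on Bb.
Bb is the fourth degree of F major. This is the minor subdominant, borrowed from the parallel minor.

iv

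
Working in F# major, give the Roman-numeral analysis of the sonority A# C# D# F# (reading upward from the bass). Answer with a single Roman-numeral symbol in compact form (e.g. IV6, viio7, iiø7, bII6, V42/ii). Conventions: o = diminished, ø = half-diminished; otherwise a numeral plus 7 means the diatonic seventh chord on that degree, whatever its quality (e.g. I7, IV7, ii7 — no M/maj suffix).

The pitches D#-F#-A#-C# form a minor seventh chord rooted on D#.
D# is scale degree 6 in F# major, and a minor seventh chord on that degree is written vi7.
With A# in the bass the chord is in second inversion, so the figured bass is 43.

vi43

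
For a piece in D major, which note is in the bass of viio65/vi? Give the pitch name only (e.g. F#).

The applied chord viio65/vi is rooted on A#: A#-C#-E-G.
The figure 65 means first inversion — the third is in the bass.

C#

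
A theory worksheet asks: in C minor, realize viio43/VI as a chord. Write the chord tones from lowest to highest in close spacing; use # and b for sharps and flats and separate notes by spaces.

The slash marks an applied leading-tone chord: viio of VI. In C minor, VI is Ab, so the leading tone to it is G, a half step below.
Building a fully diminished seventh chord on G gives G-Bb-Db-Fb.
The figured bass 43 indicates second inversion, placing the fifth (Db) in the bass: Db-Fb-G-Bb.

Db Fb G Bb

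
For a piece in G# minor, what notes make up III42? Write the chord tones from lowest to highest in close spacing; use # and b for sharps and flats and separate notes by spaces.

A# B D# F#

The numeral's case and figure indicate a major seventh chord. In G# minor its root, the third degree, is B.
That chord is spelled B-D#-F#-A#.
The figured bass 42 indicates third inversion, placing the seventh (A#) in the bass: A#-B-D#-F#.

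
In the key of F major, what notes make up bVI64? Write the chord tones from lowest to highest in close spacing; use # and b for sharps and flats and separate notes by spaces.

bVI64 is a major triad on the lowered sixth degree, borrowed from the parallel minor. In F major that root is Db.
So the chord is Db-F-Ab, a major triad.
The figured bass 64 indicates second inversion, placing the fifth (Ab) in the bass: Ab-Db-F.

Ab Db F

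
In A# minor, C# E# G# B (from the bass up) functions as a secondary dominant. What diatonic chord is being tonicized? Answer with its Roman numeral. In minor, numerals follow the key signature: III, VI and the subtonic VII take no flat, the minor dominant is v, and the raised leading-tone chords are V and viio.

The chord is a dominant seventh chord on C#.
A dominant resolves down a perfect fifth: C# → F#. In A# minor, F# is scale degree 6, i.e. VI.

VI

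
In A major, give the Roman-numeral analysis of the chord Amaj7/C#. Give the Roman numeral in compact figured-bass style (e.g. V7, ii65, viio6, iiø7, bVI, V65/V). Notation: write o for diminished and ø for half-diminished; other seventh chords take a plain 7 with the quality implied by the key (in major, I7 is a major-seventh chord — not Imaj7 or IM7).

I65

The pitches A-C#-E-G# form a major seventh chord rooted on A.
A is scale degree 1 in A major, and a major seventh chord on that degree is written I7.
With C# in the bass the chord is in first inversion, so the figured bass is 65.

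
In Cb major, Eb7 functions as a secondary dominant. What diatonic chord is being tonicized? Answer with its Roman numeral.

vi

The chord is a dominant seventh chord on Eb.
A dominant resolves down a perfect fifth: Eb → Ab. In Cb major, Ab is scale degree 6, i.e. vi.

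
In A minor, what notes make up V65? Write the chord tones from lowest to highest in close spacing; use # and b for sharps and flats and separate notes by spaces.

G# B D E

In A minor, scale degree 5 is E. The dominant is major (leading tone raised), so V is a dominant seventh chord.
That chord is spelled E-G#-B-D.
The figured bass 65 indicates first inversion, placing the third (G#) in the bass: G#-B-D-E.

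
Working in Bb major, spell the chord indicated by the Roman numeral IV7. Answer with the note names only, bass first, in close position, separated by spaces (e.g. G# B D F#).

Eb G Bb D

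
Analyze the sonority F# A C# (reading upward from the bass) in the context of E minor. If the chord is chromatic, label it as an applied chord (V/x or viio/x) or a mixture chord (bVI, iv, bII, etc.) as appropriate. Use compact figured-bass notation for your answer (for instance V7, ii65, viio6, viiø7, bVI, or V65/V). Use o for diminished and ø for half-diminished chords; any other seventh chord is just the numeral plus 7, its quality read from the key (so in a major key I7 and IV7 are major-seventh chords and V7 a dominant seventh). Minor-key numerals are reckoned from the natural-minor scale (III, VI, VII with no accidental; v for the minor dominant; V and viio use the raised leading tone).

ii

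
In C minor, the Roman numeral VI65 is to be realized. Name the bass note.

VI in C minor has root Ab; the chord is Ab-C-Eb-G.
The figure 65 means first inversion — the third is in the bass.

C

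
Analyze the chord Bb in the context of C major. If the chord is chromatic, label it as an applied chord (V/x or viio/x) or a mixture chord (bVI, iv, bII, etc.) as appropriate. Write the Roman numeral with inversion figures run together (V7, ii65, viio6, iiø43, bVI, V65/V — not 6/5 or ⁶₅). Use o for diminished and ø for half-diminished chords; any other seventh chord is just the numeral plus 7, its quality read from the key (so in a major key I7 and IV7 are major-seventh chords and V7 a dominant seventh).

bVII

The pitches Bb-D-F form a major triad rooted on Bb.
Bb is the lowered seventh degree of C major (diatonic 7 would be B). This is a major triad on the lowered seventh degree (the subtonic), borrowed from the parallel minor.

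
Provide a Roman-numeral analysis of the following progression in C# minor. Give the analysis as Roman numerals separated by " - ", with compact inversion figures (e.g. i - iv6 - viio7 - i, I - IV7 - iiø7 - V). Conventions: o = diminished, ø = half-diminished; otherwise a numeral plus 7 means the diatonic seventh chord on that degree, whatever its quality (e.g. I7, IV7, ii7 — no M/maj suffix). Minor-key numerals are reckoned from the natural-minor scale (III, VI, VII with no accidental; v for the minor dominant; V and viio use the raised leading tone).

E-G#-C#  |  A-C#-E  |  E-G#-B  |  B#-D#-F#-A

i6 - VI - III - viio7

E-G#-C#: root C# is the tonic; minor triad there is i6.
A-C#-E: major triad on A = scale degree 6 → VI.
E-G#-B has root E, degree 3 in C# minor, so III.
B#-D#-F#-A: root B# is the leading tone; fully diminished seventh chord there is viio7.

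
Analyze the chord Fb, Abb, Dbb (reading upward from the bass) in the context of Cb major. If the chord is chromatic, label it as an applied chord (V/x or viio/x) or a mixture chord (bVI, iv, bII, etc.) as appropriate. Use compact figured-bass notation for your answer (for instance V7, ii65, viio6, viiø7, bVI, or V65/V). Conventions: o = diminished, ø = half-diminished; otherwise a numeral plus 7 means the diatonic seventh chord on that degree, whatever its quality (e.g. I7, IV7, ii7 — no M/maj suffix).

The pitches Dbb-Fb-Abb form a major triad rooted on Dbb.
Dbb is the lowered second degree of Cb major (diatonic 2 would be Db). This is the Neapolitan sixth — a major triad on the lowered second degree, here in its customary first inversion.
With Fb in the bass the chord is in first inversion, so the figured bass is 6.

bII6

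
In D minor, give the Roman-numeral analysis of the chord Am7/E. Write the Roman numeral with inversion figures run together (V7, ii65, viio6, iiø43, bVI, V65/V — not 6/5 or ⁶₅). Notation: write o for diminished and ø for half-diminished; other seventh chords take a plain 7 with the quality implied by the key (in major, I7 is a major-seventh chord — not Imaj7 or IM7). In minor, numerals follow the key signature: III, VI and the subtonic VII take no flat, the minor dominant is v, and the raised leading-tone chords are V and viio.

v43

The pitches A-C-E-G form a minor seventh chord rooted on A.
In D minor, A is the dominant; the diatonic minor seventh chord there is v7.
With E in the bass the chord is in second inversion, so the figured bass is 43.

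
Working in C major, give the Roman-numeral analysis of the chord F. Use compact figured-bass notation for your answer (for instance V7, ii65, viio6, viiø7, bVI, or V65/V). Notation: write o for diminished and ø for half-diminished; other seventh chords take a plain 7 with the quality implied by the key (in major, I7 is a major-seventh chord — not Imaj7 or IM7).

IV

Stacked in thirds the chord is F-A-C: a major triad on F.
F is scale degree 4 in C major, and a major triad on that degree is written IV.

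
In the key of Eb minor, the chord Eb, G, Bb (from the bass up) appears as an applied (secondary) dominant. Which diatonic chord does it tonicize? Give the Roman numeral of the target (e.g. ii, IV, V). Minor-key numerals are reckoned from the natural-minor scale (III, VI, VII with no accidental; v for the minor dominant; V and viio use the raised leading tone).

The chord is a major triad on Eb.
A dominant resolves down a perfect fifth: Eb → Ab. In Eb minor, Ab is scale degree 4, i.e. iv.

iv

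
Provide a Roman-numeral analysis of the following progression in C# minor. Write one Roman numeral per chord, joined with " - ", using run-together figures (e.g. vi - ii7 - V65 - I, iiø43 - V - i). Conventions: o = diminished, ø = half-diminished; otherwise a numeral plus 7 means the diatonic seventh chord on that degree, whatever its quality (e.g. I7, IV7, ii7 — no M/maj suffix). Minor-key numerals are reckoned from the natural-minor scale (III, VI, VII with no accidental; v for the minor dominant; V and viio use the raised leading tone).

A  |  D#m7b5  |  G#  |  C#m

VI - iiø7 - V - i

A: major triad on A = scale degree 6 → VI.
D#m7b5: root D# is the supertonic; half-diminished seventh chord there is iiø7.
G#: root G# is the dominant; major triad there is V.
C#m has root C#, degree 1 in C# minor, so i.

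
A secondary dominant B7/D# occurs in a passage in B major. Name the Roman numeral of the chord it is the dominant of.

IV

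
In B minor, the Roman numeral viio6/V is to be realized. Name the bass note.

G#

The applied chord viio6/V is rooted on E#: E#-G#-B.
The figure 6 means first inversion — the third is in the bass.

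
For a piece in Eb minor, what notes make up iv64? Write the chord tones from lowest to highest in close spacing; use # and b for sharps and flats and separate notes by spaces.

The numeral's case and figure indicate a minor triad. In Eb minor its root, the fourth degree, is Ab.
Stacking thirds from Ab gives Ab-Cb-Eb.
With the 64 figure the chord is in second inversion; from the bass Eb upward in close position it reads Eb-Ab-Cb.

Eb Ab Cb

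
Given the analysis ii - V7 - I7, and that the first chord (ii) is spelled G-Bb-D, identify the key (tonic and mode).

F major

The chord Gm is a minor triad rooted on G; its label is ii.
Counting down one scale step from G places the tonic on F; a minor triad on degree 2 is diatonic only in major.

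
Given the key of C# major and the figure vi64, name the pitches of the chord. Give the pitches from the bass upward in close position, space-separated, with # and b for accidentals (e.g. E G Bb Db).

In C# major, the submediant is A#, and the diatonic chord built there is a minor triad.
That chord is spelled A#-C#-E#.
The figured bass 64 indicates second inversion, placing the fifth (E#) in the bass: E#-A#-C#.

E# A# C#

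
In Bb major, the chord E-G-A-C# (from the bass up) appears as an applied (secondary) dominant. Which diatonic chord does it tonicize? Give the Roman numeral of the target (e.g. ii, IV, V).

The chord is a dominant seventh chord on A.
A dominant resolves down a perfect fifth: A → D. In Bb major, D is scale degree 3, i.e. iii.

iii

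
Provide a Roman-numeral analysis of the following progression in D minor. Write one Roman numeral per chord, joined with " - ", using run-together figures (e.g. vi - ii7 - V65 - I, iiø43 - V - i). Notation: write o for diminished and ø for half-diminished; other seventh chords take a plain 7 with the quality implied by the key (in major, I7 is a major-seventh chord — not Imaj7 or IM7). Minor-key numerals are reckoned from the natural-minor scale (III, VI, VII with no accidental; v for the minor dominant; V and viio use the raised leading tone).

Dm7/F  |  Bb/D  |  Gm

i65 - VI6 - iv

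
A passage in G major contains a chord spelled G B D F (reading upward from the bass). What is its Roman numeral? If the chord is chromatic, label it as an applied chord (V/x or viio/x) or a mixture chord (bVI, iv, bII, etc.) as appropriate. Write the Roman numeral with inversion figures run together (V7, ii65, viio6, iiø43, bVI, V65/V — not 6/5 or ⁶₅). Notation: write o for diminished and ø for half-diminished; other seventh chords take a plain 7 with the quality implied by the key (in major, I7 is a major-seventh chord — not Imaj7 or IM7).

Stacked in thirds the chord is G-B-D-F: a dominant seventh chord on G.
G is not a diatonic chord root with this quality in G major, but it lies a perfect fifth above C (IV), so the chord functions as an applied dominant of IV.

V7/IV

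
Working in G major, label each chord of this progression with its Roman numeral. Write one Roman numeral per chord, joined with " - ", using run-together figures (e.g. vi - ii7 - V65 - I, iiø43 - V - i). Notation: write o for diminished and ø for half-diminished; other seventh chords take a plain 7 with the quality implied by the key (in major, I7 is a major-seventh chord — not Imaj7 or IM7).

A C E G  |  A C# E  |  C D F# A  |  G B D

ii7 - V/V - V42 - I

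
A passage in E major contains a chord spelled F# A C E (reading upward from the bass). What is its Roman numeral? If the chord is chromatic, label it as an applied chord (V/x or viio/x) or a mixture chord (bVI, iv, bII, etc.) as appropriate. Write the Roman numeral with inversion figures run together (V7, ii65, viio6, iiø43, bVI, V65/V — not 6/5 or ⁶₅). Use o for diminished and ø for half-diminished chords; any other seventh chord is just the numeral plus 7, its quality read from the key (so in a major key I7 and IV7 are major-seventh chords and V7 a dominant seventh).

iiø7

Stacked in thirds the chord is F#-A-C-E: a half-diminished seventh chord on F#.
F# is the second degree of E major. This is the half-diminished supertonic seventh, borrowed from the parallel minor.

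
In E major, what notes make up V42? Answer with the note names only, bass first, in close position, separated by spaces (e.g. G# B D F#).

In E major, scale degree 5 is B, and the diatonic chord built there is a dominant seventh chord.
Stacking thirds from B gives B-D#-F#-A.
The figured bass 42 indicates third inversion, placing the seventh (A) in the bass: A-B-D#-F#.

A B D# F#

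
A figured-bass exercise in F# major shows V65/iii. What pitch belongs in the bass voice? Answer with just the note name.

The applied chord V65/iii is rooted on E#: E#-G##-B#-D#.
The figure 65 means first inversion — the third is in the bass.

G##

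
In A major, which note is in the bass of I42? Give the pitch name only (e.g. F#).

I in A major has root A; the chord is A-C#-E-G#.
The figure 42 means third inversion — the seventh is in the bass.

G#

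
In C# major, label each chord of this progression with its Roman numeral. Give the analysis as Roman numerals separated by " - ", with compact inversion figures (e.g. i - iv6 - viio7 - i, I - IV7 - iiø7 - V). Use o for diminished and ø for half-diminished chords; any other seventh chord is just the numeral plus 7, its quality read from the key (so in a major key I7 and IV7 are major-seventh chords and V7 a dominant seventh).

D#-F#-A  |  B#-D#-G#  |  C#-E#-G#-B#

D#-F#-A: diminished triad on D# — chromatic; iio (borrowed from the parallel minor).
B#-D#-G#: major triad on G# = scale degree 5 → V6.
C#-E#-G#-B#: major seventh chord on C# = scale degree 1 → I7.

iio - V6 - I7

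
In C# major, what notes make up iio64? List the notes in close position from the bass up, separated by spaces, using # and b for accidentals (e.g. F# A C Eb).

A D# F#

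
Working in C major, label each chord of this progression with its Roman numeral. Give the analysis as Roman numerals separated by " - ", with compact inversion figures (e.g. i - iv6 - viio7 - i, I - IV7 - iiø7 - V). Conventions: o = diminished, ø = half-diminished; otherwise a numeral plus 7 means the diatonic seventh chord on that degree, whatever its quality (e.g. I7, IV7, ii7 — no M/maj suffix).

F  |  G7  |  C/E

F: root F is the subdominant; major triad there is IV.
G7: dominant seventh chord on G = scale degree 5 → V7.
C/E has root C, degree 1 in C major, so I6.

IV - V7 - I6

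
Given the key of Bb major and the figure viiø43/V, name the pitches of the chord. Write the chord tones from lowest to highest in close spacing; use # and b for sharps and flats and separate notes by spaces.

Bb D E G

viiø43/V is a secondary leading-tone chord. The target V is F in Bb major; the applied chord is rooted a semitone below, on E.
Building a half-diminished seventh chord on E gives E-G-Bb-D.
The figured bass 43 indicates second inversion, placing the fifth (Bb) in the bass: Bb-D-E-G.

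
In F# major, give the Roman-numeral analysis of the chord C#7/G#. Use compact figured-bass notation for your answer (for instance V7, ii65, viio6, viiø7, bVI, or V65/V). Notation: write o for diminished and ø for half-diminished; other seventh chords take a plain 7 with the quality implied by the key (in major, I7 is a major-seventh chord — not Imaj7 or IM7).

V43

Stacked in thirds the chord is C#-E#-G#-B: a dominant seventh chord on C#.
In F# major, C# is the dominant; the diatonic dominant seventh chord there is V7.
With G# in the bass the chord is in second inversion, so the figured bass is 43.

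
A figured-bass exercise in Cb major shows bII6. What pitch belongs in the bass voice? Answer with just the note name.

Fb

bII in Cb major has root Dbb; the chord is Dbb-Fb-Abb.
The figure 6 means first inversion — the third is in the bass.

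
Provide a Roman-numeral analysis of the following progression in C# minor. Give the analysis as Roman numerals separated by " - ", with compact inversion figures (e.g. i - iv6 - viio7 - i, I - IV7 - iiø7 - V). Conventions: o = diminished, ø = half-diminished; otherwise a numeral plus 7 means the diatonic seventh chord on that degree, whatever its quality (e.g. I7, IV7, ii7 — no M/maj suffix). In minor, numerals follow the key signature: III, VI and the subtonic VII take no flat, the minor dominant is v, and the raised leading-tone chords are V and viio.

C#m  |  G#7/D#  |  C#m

C#m has root C#, degree 1 in C# minor, so i.
G#7/D# has root G#, degree 5 in C# minor, so V43.
C#m has root C#, degree 1 in C# minor, so i.

i - V43 - i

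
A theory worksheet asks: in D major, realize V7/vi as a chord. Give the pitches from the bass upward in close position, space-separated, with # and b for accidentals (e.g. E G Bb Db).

F# A# C# E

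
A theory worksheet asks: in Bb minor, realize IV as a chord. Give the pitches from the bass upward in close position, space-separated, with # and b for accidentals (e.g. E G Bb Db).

Eb G Bb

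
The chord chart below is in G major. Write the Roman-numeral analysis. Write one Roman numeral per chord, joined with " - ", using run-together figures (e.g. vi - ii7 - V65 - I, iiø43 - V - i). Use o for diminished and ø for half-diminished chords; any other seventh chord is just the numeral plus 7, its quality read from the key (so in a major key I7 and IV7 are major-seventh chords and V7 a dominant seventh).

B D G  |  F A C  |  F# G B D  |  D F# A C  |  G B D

B-D-G: major triad on G = scale degree 1 → I6.
F-A-C: major triad on F — chromatic; bVII (borrowed from the parallel minor).
F#-G-B-D: major seventh chord on G = scale degree 1 → I42.
D-F#-A-C has root D, degree 5 in G major, so V7.
G-B-D has root G, degree 1 in G major, so I.

I6 - bVII - I42 - V7 - I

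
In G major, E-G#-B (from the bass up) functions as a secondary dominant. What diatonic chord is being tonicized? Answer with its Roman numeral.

The chord is a major triad on E.
A dominant resolves down a perfect fifth: E → A. In G major, A is scale degree 2, i.e. ii.

ii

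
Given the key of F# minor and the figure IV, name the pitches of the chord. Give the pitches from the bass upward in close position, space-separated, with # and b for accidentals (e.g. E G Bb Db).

Scale degree 4 in F# minor is B; here the chord built on it is altered to a major triad. IV is the major subdominant, borrowed from the parallel major.
So the chord is B-D#-F#.

B D# F#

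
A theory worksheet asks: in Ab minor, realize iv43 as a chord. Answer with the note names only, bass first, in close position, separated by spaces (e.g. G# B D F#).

The numeral's case and figure indicate a minor seventh chord. In Ab minor its root, the subdominant, is Db.
That chord is spelled Db-Fb-Ab-Cb.
The figured bass 43 indicates second inversion, placing the fifth (Ab) in the bass: Ab-Cb-Db-Fb.

Ab Cb Db Fb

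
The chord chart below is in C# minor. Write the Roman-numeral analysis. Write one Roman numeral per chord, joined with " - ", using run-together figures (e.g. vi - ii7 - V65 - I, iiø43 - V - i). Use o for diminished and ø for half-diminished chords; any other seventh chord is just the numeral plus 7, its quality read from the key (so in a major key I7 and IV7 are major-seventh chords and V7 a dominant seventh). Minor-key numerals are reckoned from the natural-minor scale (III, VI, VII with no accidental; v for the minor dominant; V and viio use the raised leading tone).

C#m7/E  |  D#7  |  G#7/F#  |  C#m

C#m7/E: root C# is the tonic; minor seventh chord there is i65.
D#7 is the secondary dominant of V (dominant seventh chord on D#): V7/V.
G#7/F# has root G#, degree 5 in C# minor, so V42.
C#m: minor triad on C# = scale degree 1 → i.

i65 - V7/V - V42 - i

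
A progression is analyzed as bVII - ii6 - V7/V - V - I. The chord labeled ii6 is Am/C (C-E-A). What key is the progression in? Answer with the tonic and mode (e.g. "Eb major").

G major

The anchor chord is a minor triad on A, labeled ii6.
If A is scale degree 2 and the mode makes that degree carry a minor triad, the tonic is G and the mode is major.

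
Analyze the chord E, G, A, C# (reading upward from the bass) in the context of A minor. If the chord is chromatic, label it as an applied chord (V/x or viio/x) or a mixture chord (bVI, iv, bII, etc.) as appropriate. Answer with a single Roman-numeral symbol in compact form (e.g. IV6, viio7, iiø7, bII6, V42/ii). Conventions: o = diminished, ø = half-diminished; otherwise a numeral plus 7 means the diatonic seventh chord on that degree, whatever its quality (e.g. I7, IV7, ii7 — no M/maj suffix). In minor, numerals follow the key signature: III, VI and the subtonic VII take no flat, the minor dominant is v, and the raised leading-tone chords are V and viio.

Stacked in thirds the chord is A-C#-E-G: a dominant seventh chord on A.
A is not a diatonic chord root with this quality in A minor, but it lies a perfect fifth above D (iv), so the chord functions as an applied dominant of iv.
With E in the bass the chord is in second inversion, so the figured bass is 43.

V43/iv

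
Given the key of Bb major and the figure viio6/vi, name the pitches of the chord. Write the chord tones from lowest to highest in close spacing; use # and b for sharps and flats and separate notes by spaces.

A C F#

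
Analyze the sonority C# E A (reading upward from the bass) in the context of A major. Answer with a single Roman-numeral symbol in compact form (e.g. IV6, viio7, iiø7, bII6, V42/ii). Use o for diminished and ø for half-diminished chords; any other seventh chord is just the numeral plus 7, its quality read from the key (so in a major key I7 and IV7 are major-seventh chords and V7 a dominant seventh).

The pitches A-C#-E form a major triad rooted on A.
In A major, A is the tonic; the diatonic major triad there is I.
With C# in the bass the chord is in first inversion, so the figured bass is 6.

I6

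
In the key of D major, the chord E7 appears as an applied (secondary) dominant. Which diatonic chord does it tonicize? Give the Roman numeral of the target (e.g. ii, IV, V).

V

The chord is a dominant seventh chord on E.
A dominant resolves down a perfect fifth: E → A. In D major, A is scale degree 5, i.e. V.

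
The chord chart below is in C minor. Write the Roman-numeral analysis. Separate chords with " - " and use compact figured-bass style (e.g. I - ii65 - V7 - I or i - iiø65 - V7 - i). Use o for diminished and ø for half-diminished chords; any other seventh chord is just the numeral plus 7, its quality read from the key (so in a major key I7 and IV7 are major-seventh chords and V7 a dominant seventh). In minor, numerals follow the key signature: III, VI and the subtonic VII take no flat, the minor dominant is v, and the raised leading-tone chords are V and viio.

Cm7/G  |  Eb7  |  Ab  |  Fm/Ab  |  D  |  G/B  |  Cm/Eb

i43 - V7/VI - VI - iv6 - V/V - V6 - i6

Cm7/G has root C, degree 1 in C minor, so i43.
Eb7: chromatic; Eb is V of VI, so V7/VI.
Ab has root Ab, degree 6 in C minor, so VI.
Fm/Ab has root F, degree 4 in C minor, so iv6.
D: a major triad on D, the applied dominant of V → V/V.
G/B: root G is the dominant; major triad there is V6.
Cm/Eb: root C is the tonic; minor triad there is i6.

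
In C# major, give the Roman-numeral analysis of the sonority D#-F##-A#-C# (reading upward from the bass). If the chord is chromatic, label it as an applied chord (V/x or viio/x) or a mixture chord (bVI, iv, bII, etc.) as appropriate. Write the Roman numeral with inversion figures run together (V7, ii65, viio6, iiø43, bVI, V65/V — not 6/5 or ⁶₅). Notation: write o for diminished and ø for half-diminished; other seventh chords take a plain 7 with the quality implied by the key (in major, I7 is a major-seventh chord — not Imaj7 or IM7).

Stacked in thirds the chord is D#-F##-A#-C#: a dominant seventh chord on D#.
D# is not a diatonic chord root with this quality in C# major, but it lies a perfect fifth above G# (V), so the chord functions as an applied dominant of V.

V7/V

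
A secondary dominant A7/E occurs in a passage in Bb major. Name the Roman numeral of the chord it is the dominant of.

iii

The chord is a dominant seventh chord on A.
A dominant resolves down a perfect fifth: A → D. In Bb major, D is scale degree 3, i.e. iii.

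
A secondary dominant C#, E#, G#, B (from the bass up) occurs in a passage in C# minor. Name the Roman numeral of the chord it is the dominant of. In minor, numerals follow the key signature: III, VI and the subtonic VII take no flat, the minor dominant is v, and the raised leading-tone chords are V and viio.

The chord is a dominant seventh chord on C#.
A dominant resolves down a perfect fifth: C# → F#. In C# minor, F# is scale degree 4, i.e. iv.

iv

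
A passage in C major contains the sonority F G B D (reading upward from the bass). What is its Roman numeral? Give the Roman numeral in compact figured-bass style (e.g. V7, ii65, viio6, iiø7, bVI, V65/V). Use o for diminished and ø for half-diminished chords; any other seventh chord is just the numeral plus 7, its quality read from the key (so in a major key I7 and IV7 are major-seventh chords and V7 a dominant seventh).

V42

Stacked in thirds the chord is G-B-D-F: a dominant seventh chord on G.
In C major, G is the dominant; the diatonic dominant seventh chord there is V7.
With F in the bass the chord is in third inversion, so the figured bass is 42.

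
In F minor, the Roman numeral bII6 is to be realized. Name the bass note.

bII in F minor has root Gb; the chord is Gb-Bb-Db.
The figure 6 means first inversion — the third is in the bass.

Bb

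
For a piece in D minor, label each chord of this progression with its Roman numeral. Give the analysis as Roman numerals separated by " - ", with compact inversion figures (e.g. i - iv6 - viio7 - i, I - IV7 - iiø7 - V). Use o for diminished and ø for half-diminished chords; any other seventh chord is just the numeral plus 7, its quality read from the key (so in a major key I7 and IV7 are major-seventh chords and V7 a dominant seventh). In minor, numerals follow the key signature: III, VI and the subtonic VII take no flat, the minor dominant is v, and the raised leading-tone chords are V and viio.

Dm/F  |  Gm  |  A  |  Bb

i6 - iv - V - VI

Dm/F has root D, degree 1 in D minor, so i6.
Gm has root G, degree 4 in D minor, so iv.
A: major triad on A = scale degree 5 → V.
Bb: major triad on Bb = scale degree 6 → VI.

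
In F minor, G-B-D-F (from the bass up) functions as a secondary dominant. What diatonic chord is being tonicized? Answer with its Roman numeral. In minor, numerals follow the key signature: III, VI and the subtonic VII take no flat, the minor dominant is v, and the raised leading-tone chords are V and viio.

The chord is a dominant seventh chord on G.
A dominant resolves down a perfect fifth: G → C. In F minor, C is scale degree 5, i.e. V.

V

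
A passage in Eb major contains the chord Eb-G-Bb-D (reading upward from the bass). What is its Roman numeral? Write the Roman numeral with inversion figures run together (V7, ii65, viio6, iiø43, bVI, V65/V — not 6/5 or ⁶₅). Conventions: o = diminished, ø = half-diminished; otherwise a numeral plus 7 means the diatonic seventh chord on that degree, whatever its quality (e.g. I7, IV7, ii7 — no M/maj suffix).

The pitches Eb-G-Bb-D form a major seventh chord rooted on Eb.
In Eb major, Eb is the tonic; the diatonic major seventh chord there is I7.

I7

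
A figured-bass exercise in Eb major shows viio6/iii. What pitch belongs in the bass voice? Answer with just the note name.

A

The applied chord viio6/iii is rooted on F#: F#-A-C.
The figure 6 means first inversion — the third is in the bass.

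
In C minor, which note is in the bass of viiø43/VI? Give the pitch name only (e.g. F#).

The applied chord viiø43/VI is rooted on G: G-Bb-Db-F.
The figure 43 means second inversion — the fifth is in the bass.

Db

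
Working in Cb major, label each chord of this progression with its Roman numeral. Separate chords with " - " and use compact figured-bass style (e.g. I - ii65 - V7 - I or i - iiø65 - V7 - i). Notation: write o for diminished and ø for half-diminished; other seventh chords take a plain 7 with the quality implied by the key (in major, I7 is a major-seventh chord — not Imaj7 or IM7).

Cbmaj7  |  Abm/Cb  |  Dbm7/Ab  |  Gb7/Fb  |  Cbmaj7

I7 - vi6 - ii43 - V42 - I7

Cbmaj7 has root Cb, degree 1 in Cb major, so I7.
Abm/Cb: root Ab is the submediant; minor triad there is vi6.
Dbm7/Ab has root Db, degree 2 in Cb major, so ii43.
Gb7/Fb has root Gb, degree 5 in Cb major, so V42.
Cbmaj7 has root Cb, degree 1 in Cb major, so I7.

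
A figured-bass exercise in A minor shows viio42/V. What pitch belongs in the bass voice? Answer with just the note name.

The applied chord viio42/V is rooted on D#: D#-F#-A-C.
The figure 42 means third inversion — the seventh is in the bass.

C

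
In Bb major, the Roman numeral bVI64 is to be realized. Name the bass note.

Db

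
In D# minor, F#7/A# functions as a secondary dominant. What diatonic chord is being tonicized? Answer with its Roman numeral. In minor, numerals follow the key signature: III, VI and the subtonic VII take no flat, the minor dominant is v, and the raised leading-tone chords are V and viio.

VI

The chord is a dominant seventh chord on F#.
A dominant resolves down a perfect fifth: F# → B. In D# minor, B is scale degree 6, i.e. VI.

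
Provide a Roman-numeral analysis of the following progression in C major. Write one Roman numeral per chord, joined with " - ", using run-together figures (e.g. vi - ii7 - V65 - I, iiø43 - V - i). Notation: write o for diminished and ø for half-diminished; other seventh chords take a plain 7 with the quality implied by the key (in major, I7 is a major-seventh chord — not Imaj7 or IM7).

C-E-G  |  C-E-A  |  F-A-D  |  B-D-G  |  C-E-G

I - vi6 - ii6 - V6 - I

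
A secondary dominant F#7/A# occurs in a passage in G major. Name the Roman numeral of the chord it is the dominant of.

iii

The chord is a dominant seventh chord on F#.
A dominant resolves down a perfect fifth: F# → B. In G major, B is scale degree 3, i.e. iii.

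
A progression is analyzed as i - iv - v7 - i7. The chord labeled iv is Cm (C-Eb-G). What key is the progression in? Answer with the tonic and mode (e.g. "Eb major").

G minor

The chord Cm is a minor triad rooted on C; its label is iv.
If C is scale degree 4 and the mode makes that degree carry a minor triad, the tonic is G and the mode is minor.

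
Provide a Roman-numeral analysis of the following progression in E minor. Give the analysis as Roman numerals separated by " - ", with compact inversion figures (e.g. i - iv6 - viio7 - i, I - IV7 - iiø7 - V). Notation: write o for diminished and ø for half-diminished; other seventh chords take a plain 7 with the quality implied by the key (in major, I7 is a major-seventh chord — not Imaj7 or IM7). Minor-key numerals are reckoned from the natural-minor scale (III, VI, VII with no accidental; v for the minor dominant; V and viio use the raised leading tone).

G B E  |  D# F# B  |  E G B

G-B-E has root E, degree 1 in E minor, so i6.
D#-F#-B has root B, degree 5 in E minor, so V6.
E-G-B: minor triad on E = scale degree 1 → i.

i6 - V6 - i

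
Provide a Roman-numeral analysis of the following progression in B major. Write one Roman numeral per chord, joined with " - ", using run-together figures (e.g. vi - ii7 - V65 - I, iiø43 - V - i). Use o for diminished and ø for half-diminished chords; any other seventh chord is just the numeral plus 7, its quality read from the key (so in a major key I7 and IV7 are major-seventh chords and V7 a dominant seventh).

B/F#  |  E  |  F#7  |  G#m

I64 - IV - V7 - vi

B/F#: major triad on B = scale degree 1 → I64.
E: major triad on E = scale degree 4 → IV.
F#7: dominant seventh chord on F# = scale degree 5 → V7.
G#m has root G#, degree 6 in B major, so vi.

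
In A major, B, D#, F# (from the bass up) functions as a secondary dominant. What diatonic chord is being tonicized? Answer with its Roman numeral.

The chord is a major triad on B.
A dominant resolves down a perfect fifth: B → E. In A major, E is scale degree 5, i.e. V.

V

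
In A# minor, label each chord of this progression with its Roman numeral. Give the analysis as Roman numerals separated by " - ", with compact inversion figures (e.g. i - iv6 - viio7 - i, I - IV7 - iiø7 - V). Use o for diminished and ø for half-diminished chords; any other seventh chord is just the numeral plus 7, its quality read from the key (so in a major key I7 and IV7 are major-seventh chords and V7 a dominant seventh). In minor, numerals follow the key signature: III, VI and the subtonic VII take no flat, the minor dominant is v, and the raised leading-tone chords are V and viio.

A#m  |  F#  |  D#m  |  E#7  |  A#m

i - VI - iv - V7 - i

A#m has root A#, degree 1 in A# minor, so i.
F# has root F#, degree 6 in A# minor, so VI.
D#m: root D# is the subdominant; minor triad there is iv.
E#7: root E# is the dominant; dominant seventh chord there is V7.
A#m: root A# is the tonic; minor triad there is i.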